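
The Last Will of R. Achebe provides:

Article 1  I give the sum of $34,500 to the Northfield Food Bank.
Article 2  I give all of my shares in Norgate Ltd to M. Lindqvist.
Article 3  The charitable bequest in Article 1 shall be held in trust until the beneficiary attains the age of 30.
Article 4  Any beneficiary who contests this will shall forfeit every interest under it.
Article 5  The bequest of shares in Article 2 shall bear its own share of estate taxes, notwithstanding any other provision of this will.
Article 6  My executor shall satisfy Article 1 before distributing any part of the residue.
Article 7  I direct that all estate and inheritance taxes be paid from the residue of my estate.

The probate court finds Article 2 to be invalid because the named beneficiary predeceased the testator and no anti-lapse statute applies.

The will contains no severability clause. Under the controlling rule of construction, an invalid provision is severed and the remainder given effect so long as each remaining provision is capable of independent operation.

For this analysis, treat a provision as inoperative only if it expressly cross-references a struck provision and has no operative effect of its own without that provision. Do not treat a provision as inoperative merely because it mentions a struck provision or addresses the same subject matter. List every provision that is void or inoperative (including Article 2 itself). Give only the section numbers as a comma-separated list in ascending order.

Article 2 is struck. Article 5 merely fixes the tax charge on Article 2; with Article 2 gone it has nothing to operate on and falls away. Under the stated default rule, only provisions that cannot operate independently fall away; the rest are enforced. The provisions still in force are Article 1, Article 3, Article 4, Article 6, and Article 7.

2, 5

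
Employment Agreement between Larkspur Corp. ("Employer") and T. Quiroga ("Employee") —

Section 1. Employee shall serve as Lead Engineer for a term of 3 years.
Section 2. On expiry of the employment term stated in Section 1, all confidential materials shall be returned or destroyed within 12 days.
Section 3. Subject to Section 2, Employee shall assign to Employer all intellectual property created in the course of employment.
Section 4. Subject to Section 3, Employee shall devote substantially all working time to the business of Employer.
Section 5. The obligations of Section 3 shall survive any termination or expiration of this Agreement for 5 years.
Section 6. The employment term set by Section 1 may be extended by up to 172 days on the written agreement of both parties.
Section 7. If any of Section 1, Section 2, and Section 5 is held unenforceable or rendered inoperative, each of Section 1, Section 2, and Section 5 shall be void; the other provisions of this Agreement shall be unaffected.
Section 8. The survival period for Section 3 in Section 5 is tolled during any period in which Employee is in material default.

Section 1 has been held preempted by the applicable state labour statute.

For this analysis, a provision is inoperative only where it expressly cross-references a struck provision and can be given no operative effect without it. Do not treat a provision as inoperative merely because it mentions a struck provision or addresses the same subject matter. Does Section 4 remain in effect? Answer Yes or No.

Yes

Section 1 is struck. The only function of Section 2 is the return obligation tied to Section 1, so it cannot stand once Section 1 is removed. Section 6 does nothing except set the extension of the employment term by reference to Section 1; with Section 1 gone it has no independent effect and is inoperative. Although Section 3 refers to Section 2, its operative terms do not depend on Section 2, so it remains in effect. Section 7 declares Section 1, Section 2, and Section 5 mutually dependent; since one of them has fallen, all of them are of no effect. That brings down Section 5 as well. Section 8 in turn depends solely on a provision now struck and likewise falls. The remainder continues in force under Section 7. Section 3, Section 4, and Section 7 remain in effect. Section 4 is among the surviving provisions, so the answer is yes.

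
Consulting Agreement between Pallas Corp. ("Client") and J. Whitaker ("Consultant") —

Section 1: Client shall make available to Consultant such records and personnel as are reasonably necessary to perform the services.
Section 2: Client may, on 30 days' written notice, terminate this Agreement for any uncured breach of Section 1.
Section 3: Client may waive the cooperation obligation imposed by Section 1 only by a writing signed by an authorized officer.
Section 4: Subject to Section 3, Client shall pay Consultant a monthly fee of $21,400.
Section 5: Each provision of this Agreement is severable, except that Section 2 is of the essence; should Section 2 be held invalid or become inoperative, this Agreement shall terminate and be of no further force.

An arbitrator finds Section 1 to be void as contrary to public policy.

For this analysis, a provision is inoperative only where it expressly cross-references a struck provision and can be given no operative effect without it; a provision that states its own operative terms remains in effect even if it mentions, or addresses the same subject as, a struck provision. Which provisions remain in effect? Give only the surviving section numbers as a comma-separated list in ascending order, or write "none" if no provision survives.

none

Section 1 is struck. The only function of Section 2 is the termination right for breach of Section 1, so it cannot stand once Section 1 is removed. The only function of Section 3 is the waiver condition for Section 1, so it cannot stand once Section 1 is removed. Section 5 makes Section 2 an essential term, and Section 2 has been rendered inoperative by the cascade; under Section 5, the entire Agreement is therefore void. No provision of the Agreement survives.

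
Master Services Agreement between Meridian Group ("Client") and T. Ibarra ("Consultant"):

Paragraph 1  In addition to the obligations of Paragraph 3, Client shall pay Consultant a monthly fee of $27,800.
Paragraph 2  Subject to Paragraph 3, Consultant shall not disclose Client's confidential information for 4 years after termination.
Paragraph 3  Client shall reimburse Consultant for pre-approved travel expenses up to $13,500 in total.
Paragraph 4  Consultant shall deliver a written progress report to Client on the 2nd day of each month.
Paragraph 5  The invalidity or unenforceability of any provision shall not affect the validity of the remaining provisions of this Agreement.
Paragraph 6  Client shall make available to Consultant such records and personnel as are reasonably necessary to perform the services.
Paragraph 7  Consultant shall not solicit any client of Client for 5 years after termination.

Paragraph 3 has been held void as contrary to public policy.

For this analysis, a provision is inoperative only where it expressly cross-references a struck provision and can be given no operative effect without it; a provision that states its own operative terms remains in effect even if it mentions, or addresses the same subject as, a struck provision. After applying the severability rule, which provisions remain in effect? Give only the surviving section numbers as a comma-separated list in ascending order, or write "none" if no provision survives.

Paragraph 3 is struck. Although Paragraph 2 refers to Paragraph 3, its operative terms do not depend on Paragraph 3, so it remains in effect. Although Paragraph 1 refers to Paragraph 3, its operative terms do not depend on Paragraph 3, so it remains in effect. No other provision's operative terms depend on Paragraph 3. Under the severability clause in Paragraph 5, the remaining provisions continue in force. The provisions still in force are Paragraph 1, Paragraph 2, Paragraph 4, Paragraph 5, Paragraph 6, and Paragraph 7.

1, 2, 4, 5, 6, 7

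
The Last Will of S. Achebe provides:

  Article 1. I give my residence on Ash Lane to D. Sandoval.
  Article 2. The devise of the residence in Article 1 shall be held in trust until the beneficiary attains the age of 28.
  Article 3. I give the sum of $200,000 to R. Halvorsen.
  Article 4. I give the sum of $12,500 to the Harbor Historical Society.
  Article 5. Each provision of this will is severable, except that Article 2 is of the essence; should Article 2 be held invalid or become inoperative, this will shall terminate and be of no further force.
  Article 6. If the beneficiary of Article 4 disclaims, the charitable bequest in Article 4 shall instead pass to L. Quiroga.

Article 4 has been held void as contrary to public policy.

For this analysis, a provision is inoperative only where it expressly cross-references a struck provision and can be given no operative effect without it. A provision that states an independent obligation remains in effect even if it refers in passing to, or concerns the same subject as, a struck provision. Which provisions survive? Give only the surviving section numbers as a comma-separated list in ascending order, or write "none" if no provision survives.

1, 2, 3, 5

Article 4 is struck. Article 6 has no operative effect of its own apart from Article 4 and is therefore inoperative. Article 5 makes Article 2 an essential term, but Article 2 is unaffected, so the severability proviso in Article 5 preserves the remaining provisions. That leaves Article 1, Article 2, Article 3, and Article 5 in effect.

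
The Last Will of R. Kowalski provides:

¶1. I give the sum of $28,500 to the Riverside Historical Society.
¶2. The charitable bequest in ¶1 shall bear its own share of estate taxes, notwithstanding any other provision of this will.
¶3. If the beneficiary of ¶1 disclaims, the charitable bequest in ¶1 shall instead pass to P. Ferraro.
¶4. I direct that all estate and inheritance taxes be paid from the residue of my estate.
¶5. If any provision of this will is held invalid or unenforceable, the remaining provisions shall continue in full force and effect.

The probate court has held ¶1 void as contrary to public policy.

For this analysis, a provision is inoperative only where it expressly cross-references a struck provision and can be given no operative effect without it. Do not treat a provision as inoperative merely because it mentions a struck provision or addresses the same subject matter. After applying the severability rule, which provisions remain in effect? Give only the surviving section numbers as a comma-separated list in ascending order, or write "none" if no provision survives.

¶1 is struck. ¶2 has no operative effect of its own apart from ¶1 and is therefore inoperative. The only function of ¶3 is the alternative disposition for ¶1, so it cannot stand once ¶1 is removed. Under the severability clause in ¶5, the remaining provisions continue in force. ¶4 and ¶5 remain in effect.

4, 5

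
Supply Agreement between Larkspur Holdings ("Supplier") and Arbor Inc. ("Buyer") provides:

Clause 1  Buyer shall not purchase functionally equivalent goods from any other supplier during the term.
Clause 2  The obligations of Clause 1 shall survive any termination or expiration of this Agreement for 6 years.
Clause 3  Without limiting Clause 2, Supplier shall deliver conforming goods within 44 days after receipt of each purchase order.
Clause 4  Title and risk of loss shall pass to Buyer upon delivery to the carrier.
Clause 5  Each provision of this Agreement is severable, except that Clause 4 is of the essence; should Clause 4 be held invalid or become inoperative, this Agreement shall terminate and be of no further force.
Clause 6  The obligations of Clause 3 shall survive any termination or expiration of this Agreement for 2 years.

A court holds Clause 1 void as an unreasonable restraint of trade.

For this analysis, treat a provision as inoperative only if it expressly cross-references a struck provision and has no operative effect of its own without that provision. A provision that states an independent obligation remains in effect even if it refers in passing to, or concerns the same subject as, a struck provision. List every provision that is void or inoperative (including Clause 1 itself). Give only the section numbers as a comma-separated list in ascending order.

1, 2

Clause 1 is struck. Clause 2 merely fixes the survival period for Clause 1; with Clause 1 gone it has nothing to operate on and falls away. Clause 3 mentions Clause 2 but its own obligation stands independently of Clause 2, so Clause 3 is not affected. Clause 5 makes Clause 4 an essential term, but Clause 4 is unaffected, so the severability proviso in Clause 5 preserves the remaining provisions. The provisions still in force are Clause 3, Clause 4, Clause 5, and Clause 6.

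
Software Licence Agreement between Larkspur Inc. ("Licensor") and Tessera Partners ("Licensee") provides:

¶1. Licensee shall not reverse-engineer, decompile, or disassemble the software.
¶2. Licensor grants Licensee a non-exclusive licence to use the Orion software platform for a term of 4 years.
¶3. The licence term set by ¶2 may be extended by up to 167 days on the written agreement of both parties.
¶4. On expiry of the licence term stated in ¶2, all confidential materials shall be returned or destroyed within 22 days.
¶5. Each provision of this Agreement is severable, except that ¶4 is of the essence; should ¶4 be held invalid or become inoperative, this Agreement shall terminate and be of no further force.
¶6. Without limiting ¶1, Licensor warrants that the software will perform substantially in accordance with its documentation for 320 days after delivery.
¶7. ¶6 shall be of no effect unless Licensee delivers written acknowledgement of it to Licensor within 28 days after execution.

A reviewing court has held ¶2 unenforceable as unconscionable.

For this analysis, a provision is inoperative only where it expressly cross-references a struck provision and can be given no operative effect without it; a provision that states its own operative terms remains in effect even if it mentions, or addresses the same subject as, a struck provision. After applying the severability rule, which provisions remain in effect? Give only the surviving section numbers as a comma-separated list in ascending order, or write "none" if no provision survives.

¶2 is struck. The whole of ¶3 is the extension of the licence term, defined by reference to ¶2, so ¶3 cannot stand once ¶2 is removed. ¶4 merely fixes the return obligation tied to ¶2; with ¶2 gone it has nothing to operate on and falls away. ¶5 makes ¶4 an essential term, and ¶4 has been rendered inoperative by the cascade; under ¶5, the entire Agreement is therefore void. No provision of the Agreement survives.

none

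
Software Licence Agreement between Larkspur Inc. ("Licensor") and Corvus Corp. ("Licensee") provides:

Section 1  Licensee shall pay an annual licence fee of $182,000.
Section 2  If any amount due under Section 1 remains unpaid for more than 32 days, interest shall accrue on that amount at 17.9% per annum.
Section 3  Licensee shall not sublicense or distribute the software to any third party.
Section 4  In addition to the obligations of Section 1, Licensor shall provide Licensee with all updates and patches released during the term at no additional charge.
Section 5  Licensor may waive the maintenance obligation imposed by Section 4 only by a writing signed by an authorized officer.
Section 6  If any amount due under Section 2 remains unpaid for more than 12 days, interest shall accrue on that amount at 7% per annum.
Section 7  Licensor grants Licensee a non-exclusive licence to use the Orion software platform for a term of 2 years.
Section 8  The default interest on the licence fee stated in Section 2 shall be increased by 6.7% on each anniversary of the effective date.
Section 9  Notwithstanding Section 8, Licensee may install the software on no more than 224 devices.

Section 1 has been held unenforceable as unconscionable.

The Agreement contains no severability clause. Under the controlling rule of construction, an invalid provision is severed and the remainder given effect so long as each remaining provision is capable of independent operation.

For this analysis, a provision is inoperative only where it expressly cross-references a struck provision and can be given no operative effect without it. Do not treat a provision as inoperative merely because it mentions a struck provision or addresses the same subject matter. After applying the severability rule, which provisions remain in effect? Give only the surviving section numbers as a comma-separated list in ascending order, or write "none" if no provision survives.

Section 1 is struck. Section 2 does nothing except set the default interest on the licence fee by reference to Section 1; with Section 1 gone it has no independent effect and is inoperative. Section 6 operates only by reference to Section 2, so it falls with Section 2. Section 8 has no operative effect of its own apart from Section 2 and is therefore inoperative. Although Section 4 refers to Section 1, its operative terms do not depend on Section 1, so it remains in effect. Although Section 9 refers to Section 8, its operative terms do not depend on Section 8, so it remains in effect. With no severability clause, the stated default rule severs what cannot stand and enforces each remaining provision that can operate on its own. The provisions still in force are Section 3, Section 4, Section 5, Section 7, and Section 9.

3, 4, 5, 7, 9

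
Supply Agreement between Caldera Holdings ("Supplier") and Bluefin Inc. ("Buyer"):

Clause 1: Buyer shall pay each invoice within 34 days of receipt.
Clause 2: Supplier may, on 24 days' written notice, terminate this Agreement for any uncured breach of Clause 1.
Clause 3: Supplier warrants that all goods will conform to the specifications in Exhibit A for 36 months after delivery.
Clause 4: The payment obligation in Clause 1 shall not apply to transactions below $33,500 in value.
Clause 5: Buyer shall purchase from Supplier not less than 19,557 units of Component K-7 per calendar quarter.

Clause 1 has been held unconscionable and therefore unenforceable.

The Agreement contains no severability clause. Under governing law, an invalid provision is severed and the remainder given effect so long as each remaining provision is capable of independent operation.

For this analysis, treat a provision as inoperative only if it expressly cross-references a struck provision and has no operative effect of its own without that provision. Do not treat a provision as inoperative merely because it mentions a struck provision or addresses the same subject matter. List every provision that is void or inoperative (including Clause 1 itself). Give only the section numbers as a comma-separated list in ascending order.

Clause 1 is struck. Clause 2 has no operative effect of its own apart from Clause 1 and is therefore inoperative. Clause 4 has no operative effect of its own apart from Clause 1 and is therefore inoperative. With no severability clause, the stated default rule severs what cannot stand and enforces each remaining provision that can operate on its own. The provisions still in force are Clause 3 and Clause 5.

1, 2, 4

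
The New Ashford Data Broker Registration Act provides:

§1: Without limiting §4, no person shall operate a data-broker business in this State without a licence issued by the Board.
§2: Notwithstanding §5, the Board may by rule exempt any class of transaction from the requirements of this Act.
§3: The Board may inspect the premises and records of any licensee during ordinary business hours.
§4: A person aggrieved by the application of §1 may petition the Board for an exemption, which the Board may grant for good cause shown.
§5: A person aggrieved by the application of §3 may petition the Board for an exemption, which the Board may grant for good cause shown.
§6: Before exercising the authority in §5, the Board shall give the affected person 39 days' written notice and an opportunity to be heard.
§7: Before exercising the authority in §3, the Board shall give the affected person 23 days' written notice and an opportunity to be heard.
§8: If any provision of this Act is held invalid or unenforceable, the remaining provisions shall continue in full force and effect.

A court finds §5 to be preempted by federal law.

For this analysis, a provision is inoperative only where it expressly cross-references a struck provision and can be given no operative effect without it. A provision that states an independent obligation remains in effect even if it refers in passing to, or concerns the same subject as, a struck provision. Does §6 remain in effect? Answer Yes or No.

No

§5 is struck. The only function of §6 is the notice-and-hearing requirement for §5, so it cannot stand once §5 is removed. §2 mentions §5 but its own obligation stands independently of §5, so §2 is not affected. Under the severability clause in §8, the remaining provisions continue in force. The provisions still in force are §1, §2, §3, §4, §7, and §8. §6 is among the inoperative provisions, so the answer is no.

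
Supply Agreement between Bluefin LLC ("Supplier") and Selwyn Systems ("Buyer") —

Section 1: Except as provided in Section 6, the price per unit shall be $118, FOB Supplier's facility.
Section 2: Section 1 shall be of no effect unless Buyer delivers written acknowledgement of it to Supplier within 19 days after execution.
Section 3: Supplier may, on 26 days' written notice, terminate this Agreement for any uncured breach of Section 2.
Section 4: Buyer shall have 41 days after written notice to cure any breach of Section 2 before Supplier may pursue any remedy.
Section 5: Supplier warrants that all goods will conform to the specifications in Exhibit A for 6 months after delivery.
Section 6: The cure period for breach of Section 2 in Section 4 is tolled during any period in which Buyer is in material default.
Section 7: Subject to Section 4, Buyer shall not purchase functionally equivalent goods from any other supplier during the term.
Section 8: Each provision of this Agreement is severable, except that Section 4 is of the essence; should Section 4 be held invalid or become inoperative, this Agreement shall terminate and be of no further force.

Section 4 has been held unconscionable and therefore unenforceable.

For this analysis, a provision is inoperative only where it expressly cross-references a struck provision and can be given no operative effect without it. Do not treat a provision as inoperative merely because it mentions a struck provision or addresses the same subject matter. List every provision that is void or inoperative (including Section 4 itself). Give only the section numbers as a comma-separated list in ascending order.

1, 2, 3, 4, 5, 6, 7, 8

Section 4 is struck. Section 6 has no operative effect of its own apart from Section 4 and is therefore inoperative. Section 8 makes Section 4 an essential term, and Section 4 is the provision held invalid; under Section 8, the entire Agreement is therefore void. No provision of the Agreement survives.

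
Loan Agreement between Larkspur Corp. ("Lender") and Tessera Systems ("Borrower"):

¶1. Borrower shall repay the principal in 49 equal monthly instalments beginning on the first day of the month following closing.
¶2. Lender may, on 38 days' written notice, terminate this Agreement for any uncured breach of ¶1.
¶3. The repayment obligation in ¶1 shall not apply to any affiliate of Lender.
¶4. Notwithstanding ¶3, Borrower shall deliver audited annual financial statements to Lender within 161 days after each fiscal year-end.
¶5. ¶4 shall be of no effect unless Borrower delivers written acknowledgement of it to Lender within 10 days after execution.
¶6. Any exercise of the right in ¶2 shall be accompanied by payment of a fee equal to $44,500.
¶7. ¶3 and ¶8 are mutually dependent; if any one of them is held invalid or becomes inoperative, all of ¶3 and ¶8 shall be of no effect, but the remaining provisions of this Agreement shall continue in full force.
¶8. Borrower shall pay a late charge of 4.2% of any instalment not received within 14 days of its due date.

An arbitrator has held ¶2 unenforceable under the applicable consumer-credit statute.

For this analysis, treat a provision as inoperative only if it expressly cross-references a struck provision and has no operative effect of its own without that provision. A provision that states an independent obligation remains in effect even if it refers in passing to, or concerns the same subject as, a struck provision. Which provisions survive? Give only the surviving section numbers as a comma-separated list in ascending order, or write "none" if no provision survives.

1, 3, 4, 5, 7, 8

¶2 is struck. ¶6 merely fixes the exercise fee for ¶2; with ¶2 gone it has nothing to operate on and falls away. ¶7 ties ¶3 and ¶8 together, but none of those is affected here; the remaining provisions continue in force under ¶7. The provisions still in force are ¶1, ¶3, ¶4, ¶5, ¶7, and ¶8.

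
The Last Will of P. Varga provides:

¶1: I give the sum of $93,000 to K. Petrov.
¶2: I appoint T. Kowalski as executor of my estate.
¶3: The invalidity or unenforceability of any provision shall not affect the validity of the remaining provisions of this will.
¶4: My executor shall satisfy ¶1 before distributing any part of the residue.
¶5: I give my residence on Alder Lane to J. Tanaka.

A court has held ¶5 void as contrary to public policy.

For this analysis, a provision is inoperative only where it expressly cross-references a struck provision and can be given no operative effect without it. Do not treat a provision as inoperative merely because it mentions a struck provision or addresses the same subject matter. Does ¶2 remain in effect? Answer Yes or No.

Yes

¶5 is struck. Nothing else in the will is defined by reference to ¶5. Under the severability clause in ¶3, the remaining provisions continue in force. That leaves ¶1, ¶2, ¶3, and ¶4 in effect. ¶2 is among the surviving provisions, so the answer is yes.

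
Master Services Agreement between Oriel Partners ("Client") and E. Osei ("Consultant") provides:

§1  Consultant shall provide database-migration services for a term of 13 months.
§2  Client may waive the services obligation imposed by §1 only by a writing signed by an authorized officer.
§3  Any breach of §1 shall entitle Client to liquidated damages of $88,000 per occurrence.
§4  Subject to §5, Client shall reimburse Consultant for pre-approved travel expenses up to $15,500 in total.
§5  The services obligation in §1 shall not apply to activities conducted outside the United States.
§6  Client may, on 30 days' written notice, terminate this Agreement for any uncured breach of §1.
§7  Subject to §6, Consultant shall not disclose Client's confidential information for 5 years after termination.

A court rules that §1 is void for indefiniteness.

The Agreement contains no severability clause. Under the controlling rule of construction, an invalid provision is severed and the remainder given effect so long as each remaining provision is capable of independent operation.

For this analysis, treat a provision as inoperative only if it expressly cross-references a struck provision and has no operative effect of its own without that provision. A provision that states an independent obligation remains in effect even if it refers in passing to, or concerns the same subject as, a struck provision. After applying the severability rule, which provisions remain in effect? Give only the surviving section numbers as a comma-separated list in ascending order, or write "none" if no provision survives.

4, 7

§1 is struck. §2 operates only by reference to §1, so it falls with §1. §3 operates only by reference to §1, so it falls with §1. The whole of §5 is the carve-out from the services obligation, defined by reference to §1, so §5 cannot stand once §1 is removed. §6 merely fixes the termination right for breach of §1; with §1 gone it has nothing to operate on and falls away. Although §4 refers to §5, its operative terms do not depend on §5, so it remains in effect. Although §7 refers to §6, its operative terms do not depend on §6, so it remains in effect. With no severability clause, the stated default rule severs what cannot stand and enforces each remaining provision that can operate on its own. That leaves §4 and §7 in effect.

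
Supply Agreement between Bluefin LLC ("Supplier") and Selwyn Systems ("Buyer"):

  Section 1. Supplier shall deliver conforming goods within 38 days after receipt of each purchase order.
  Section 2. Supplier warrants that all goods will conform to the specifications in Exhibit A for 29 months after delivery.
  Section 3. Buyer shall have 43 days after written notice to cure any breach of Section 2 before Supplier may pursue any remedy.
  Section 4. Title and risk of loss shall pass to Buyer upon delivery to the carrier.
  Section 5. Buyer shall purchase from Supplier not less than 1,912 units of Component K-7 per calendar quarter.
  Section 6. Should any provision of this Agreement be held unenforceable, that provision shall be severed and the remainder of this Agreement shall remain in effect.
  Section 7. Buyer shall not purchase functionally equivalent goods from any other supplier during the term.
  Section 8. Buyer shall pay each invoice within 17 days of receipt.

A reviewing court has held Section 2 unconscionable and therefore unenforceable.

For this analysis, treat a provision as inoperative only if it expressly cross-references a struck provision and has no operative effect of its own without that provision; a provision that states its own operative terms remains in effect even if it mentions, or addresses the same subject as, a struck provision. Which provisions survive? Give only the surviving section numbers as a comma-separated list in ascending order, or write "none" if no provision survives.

1, 4, 5, 6, 7, 8

Section 2 is struck. The only function of Section 3 is the cure period for breach of Section 2, so it cannot stand once Section 2 is removed. Section 6 is a severability clause and preserves every provision that can still be given independent effect. The provisions still in force are Section 1, Section 4, Section 5, Section 6, Section 7, and Section 8.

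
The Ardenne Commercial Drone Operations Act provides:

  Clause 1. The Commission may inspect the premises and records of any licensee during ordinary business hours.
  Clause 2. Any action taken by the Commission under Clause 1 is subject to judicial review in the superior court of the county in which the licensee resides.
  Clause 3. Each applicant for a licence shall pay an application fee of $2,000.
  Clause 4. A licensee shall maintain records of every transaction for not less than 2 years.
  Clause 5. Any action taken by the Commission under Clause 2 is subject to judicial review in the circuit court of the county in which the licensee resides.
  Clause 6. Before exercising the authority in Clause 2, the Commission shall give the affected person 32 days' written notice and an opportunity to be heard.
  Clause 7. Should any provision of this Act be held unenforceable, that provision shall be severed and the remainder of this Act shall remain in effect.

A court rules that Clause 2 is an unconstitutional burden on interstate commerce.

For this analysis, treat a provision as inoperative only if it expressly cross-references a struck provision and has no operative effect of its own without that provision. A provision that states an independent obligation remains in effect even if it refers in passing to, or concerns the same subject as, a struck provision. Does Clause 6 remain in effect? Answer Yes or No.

Clause 2 is struck. The only function of Clause 5 is the judicial-review right for Clause 2, so it cannot stand once Clause 2 is removed. Clause 6 has no operative effect of its own apart from Clause 2 and is therefore inoperative. Under the severability clause in Clause 7, the remaining provisions continue in force. That leaves Clause 1, Clause 3, Clause 4, and Clause 7 in effect. Clause 6 is among the inoperative provisions, so the answer is no.

No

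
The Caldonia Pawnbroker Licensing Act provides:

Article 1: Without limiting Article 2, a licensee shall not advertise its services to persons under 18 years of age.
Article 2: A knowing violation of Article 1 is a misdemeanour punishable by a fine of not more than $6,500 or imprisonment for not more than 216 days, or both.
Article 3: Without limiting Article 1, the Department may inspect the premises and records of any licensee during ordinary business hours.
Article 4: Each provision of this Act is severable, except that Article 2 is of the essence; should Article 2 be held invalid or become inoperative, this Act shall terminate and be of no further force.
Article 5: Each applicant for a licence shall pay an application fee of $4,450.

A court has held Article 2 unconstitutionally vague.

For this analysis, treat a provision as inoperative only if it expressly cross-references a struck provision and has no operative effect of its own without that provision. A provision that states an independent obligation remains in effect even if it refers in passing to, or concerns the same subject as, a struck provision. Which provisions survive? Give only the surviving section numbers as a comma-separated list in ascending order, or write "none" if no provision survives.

Article 2 is struck. No other provision's operative terms depend on Article 2. Article 4 makes Article 2 an essential term, and Article 2 is the provision held invalid; under Article 4, the entire Act is therefore void. No provision of the Act survives.

none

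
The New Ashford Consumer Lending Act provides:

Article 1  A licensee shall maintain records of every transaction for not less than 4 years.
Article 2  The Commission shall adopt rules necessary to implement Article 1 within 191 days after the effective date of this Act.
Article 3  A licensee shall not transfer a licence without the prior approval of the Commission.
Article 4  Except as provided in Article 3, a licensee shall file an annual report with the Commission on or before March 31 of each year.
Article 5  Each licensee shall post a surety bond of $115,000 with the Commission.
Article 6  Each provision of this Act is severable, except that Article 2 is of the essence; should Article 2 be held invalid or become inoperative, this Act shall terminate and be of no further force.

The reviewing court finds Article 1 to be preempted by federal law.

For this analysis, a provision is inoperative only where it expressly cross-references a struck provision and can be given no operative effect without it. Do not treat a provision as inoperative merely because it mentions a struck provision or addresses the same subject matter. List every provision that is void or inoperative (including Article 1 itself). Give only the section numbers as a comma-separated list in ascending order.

1, 2, 3, 4, 5, 6

Article 1 is struck. Article 2 merely fixes the rulemaking mandate for Article 1; with Article 1 gone it has nothing to operate on and falls away. Article 6 makes Article 2 an essential term, and Article 2 has been rendered inoperative by the cascade; under Article 6, the entire Act is therefore void. No provision of the Act survives.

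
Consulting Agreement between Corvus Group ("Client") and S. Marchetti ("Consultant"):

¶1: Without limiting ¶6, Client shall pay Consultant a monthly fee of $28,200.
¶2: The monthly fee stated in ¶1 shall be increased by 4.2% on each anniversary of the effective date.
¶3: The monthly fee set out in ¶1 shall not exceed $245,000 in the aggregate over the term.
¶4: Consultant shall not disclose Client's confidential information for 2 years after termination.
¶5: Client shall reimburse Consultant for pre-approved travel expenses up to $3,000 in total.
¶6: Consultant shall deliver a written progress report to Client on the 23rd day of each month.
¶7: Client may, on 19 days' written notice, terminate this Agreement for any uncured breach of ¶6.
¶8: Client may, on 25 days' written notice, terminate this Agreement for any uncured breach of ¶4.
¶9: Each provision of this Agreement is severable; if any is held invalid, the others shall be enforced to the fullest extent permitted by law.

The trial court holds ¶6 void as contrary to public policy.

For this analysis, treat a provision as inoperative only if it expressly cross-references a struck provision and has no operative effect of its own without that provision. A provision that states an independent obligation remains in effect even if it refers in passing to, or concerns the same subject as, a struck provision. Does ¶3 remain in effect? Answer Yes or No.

Yes

¶6 is struck. ¶7 merely fixes the termination right for breach of ¶6; with ¶6 gone it has nothing to operate on and falls away. ¶1 mentions ¶6 but its own obligation stands independently of ¶6, so ¶1 is not affected. Under the severability clause in ¶9, the remaining provisions continue in force. That leaves ¶1, ¶2, ¶3, ¶4, ¶5, ¶8, and ¶9 in effect. ¶3 is among the surviving provisions, so the answer is yes.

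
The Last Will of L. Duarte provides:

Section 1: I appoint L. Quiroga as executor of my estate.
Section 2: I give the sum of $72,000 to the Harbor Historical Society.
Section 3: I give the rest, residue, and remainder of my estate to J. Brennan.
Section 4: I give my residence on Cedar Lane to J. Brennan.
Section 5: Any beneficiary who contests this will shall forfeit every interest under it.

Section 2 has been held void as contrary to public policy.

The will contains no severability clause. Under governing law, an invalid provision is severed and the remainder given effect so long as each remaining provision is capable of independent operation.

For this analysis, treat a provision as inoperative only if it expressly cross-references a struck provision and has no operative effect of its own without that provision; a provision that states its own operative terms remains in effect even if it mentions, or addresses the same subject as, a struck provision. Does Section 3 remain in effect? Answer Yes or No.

Yes

Section 2 is struck. No other provision's operative terms depend on Section 2. Under the stated default rule, only provisions that cannot operate independently fall away; the rest are enforced. The provisions still in force are Section 1, Section 3, Section 4, and Section 5. Section 3 is among the surviving provisions, so the answer is yes.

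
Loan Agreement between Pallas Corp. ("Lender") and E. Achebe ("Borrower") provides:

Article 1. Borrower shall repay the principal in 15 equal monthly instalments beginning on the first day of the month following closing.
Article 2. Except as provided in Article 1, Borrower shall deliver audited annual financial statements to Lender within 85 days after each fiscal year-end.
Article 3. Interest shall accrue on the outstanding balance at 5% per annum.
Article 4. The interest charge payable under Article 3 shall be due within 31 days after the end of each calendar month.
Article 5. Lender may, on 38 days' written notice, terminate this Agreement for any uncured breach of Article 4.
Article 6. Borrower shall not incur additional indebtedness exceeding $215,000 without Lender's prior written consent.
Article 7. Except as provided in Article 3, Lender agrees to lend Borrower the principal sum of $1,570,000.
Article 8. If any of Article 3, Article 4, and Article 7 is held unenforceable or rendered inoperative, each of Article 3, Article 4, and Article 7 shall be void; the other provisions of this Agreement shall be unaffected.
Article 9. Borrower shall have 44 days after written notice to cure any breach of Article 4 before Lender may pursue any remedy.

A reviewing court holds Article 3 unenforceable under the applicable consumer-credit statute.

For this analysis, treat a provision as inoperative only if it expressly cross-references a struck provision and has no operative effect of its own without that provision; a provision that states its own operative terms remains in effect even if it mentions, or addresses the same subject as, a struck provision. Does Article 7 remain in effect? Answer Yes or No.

Article 3 is struck. Article 4 has no operative effect of its own apart from Article 3 and is therefore inoperative. The only function of Article 5 is the termination right for breach of Article 4, so it cannot stand once Article 4 is removed. The only function of Article 9 is the cure period for breach of Article 4, so it cannot stand once Article 4 is removed. Article 8 declares Article 3, Article 4, and Article 7 mutually dependent; since one of them has fallen, all of them are of no effect. That brings down Article 7 as well. The remainder continues in force under Article 8. The provisions still in force are Article 1, Article 2, Article 6, and Article 8. Article 7 is among the inoperative provisions, so the answer is no.

No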